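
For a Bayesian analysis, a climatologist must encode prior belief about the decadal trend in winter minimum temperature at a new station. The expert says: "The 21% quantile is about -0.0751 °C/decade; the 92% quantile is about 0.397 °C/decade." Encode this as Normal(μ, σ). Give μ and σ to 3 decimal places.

The p-quantile of Normal(μ,σ) is μ + z_p·σ, with z_{0.21} = -0.8064 and z_{0.92} = 1.405.
Eliminate σ: μ = (z₂·x₁ − z₁·x₂)/(z₂ − z₁) = (1.405·-0.0751 − (-0.8064)·0.397)/2.211 = 0.097.
Then σ = (x₂ − x₁)/(z₂ − z₁) = (0.397 − -0.0751)/2.211 = 0.213.

μ = 0.097, σ = 0.213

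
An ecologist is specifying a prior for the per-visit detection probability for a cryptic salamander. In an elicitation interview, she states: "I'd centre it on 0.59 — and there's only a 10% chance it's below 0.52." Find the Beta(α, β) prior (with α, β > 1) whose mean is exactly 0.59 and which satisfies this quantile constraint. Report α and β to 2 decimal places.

With mean 0.59 fixed, write α = 0.59s, β = 0.41s where s = α+β.
Need P(θ < 0.52) = 0.1 under Beta(0.59s, 0.41s). Normal approximation: (q−m)/√(m(1−m)/s) ≈ z_{0.1} = -1.28, so s ≈ 0.59·0.41·(-1.28)²/(0.52−0.59)² = 81.1.
At s = 81.1: P(θ<0.52) ≈ 0.101. Adjusting to match 0.1 gives s ≈ 81.83.
So α = 0.59·81.83 ≈ 48.28, β = 0.41·81.83 ≈ 33.55.

α ≈ 48.28, β ≈ 33.55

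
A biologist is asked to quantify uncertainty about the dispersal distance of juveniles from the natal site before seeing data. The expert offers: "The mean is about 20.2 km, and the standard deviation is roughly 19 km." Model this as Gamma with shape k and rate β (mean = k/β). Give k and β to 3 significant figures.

For Gamma(k, rate β): mean = k/β, variance = k/β², so CV = 1/√k.
CV = SD/mean = 19/20.2 = 0.9406, hence k = 1/CV² = 1.13.
Then β = k/mean = 1.13/20.2 = 0.056.

k ≈ 1.13, β ≈ 0.056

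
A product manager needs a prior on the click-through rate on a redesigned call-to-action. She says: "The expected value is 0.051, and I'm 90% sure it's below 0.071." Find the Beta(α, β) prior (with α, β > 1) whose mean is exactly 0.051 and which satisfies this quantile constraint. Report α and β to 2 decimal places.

α ≈ 10.85, β ≈ 201.85

With mean 0.051 fixed, write α = 0.051s, β = 0.949s where s = α+β.
Need P(θ < 0.071) = 0.9 under Beta(0.051s, 0.949s). Normal approximation: (q−m)/√(m(1−m)/s) ≈ z_{0.9} = 1.28, so s ≈ 0.051·0.949·(1.28)²/(0.071−0.051)² = 198.7.
At s = 198.7: P(θ<0.071) ≈ 0.893. Adjusting to match 0.9 gives s ≈ 212.70.
So α = 0.051·212.70 ≈ 10.85, β = 0.949·212.70 ≈ 201.85.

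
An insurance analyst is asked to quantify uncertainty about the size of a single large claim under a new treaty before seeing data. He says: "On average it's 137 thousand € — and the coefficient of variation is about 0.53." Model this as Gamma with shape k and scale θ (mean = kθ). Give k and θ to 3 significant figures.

For Gamma(k, scale θ): mean = kθ, variance = kθ², so CV = 1/√k.
CV = 0.53, hence k = 1/CV² = 3.56.
Then θ = mean/k = 137/3.56 = 38.5.

k ≈ 3.56, θ ≈ 38.5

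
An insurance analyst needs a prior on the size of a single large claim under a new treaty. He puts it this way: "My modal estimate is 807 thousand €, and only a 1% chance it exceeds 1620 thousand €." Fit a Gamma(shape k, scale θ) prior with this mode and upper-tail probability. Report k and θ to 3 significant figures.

Gamma(k,θ) with k>1 has mode (k−1)θ, so θ = 807/(k−1).
Need P(X < 1620) = 0.99 with θ tied to k this way. Start at k = 2, θ = 807: P(X<1620) ≈ 0.596.
Too low — raise k to concentrate. Iterating converges to k ≈ 11.1.
Then θ = 807/(11.1−1) ≈ 79.8.

k ≈ 11.1, θ ≈ 79.8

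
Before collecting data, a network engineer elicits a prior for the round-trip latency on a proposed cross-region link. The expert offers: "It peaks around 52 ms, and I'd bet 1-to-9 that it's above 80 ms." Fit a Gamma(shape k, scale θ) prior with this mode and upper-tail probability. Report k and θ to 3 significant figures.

k ≈ 11.1, θ ≈ 5.17

Gamma(k,θ) with k>1 has mode (k−1)θ, so θ = 52/(k−1).
Need P(X < 80) = 0.9 with θ tied to k this way. Start at k = 2, θ = 52: P(X<80) ≈ 0.455.
Too low — raise k to concentrate. Iterating converges to k ≈ 11.1.
Then θ = 52/(11.1−1) ≈ 5.17.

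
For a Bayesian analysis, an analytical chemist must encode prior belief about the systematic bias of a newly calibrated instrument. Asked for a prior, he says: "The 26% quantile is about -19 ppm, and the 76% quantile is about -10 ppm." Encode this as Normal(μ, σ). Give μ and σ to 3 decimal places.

μ = -14.710, σ = 6.668

For Normal(μ,σ), the p-quantile is μ + z_p·σ. Here z_{0.26} = -0.6433, z_{0.76} = 0.7063.
So -19 = μ − 0.6433σ and -10 = μ + 0.7063σ.
Subtracting: σ = (-10 − -19)/(0.7063 − (-0.6433)) = 6.668.
Then μ = -19 − (-0.6433)·6.668 = -14.710.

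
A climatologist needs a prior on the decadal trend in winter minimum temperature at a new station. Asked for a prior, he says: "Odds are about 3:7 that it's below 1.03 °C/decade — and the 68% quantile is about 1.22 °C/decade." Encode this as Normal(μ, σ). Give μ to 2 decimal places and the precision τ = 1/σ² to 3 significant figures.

The p-quantile of Normal(μ,σ) is μ + z_p·σ, with z_{0.3} = -0.5244 and z_{0.68} = 0.4677.
Eliminate σ: μ = (z₂·x₁ − z₁·x₂)/(z₂ − z₁) = (0.4677·1.03 − (-0.5244)·1.22)/0.9921 = 1.13.
Then σ = (x₂ − x₁)/(z₂ − z₁) = (1.22 − 1.03)/0.9921 = 0.19.
Precision τ = 1/σ² = 1/0.1915² = 27.3.

μ = 1.13, τ = 27.3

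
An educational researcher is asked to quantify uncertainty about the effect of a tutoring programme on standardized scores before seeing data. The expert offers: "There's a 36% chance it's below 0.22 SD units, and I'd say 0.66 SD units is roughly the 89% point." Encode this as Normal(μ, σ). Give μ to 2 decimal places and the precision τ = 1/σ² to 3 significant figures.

For Normal(μ,σ), the p-quantile is μ + z_p·σ. Here z_{0.36} = -0.3585, z_{0.89} = 1.227.
So 0.22 = μ − 0.3585σ and 0.66 = μ + 1.227σ.
Subtracting: σ = (0.66 − 0.22)/(1.227 − (-0.3585)) = 0.28.
Then μ = 0.22 − (-0.3585)·0.28 = 0.32.
Precision τ = 1/σ² = 1/0.2776² = 13.

μ = 0.32, τ = 13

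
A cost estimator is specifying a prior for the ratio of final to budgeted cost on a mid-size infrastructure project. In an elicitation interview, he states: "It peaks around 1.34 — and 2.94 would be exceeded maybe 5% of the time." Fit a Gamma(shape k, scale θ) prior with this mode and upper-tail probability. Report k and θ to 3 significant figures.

k ≈ 5.46, θ ≈ 0.301

Gamma(k,θ) with k>1 has mode (k−1)θ, so θ = 1.34/(k−1).
Need P(X < 2.94) = 0.95 with θ tied to k this way. Start at k = 2, θ = 1.34: P(X<2.94) ≈ 0.644.
Too low — raise k to concentrate. Iterating converges to k ≈ 5.46.
Then θ = 1.34/(5.46−1) ≈ 0.301.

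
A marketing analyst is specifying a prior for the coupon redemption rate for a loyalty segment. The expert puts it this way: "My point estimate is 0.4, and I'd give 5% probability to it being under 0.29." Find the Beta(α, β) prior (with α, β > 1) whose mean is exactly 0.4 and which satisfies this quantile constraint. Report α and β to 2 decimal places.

α ≈ 20.24, β ≈ 30.36

With mean 0.4 fixed, write α = 0.4s, β = 0.6s where s = α+β.
Need P(θ < 0.29) = 0.05 under Beta(0.4s, 0.6s). Normal approximation: (q−m)/√(m(1−m)/s) ≈ z_{0.05} = -1.64, so s ≈ 0.4·0.6·(-1.64)²/(0.29−0.4)² = 53.7.
At s = 53.7: P(θ<0.29) ≈ 0.045. Adjusting to match 0.05 gives s ≈ 50.61.
So α = 0.4·50.61 ≈ 20.24, β = 0.6·50.61 ≈ 30.36.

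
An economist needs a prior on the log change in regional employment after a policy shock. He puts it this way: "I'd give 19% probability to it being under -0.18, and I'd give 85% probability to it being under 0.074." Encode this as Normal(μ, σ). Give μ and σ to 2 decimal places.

μ = -0.06, σ = 0.13

For Normal(μ,σ), the p-quantile is μ + z_p·σ. Here z_{0.19} = -0.8779, z_{0.85} = 1.036.
So -0.18 = μ − 0.8779σ and 0.074 = μ + 1.036σ.
Subtracting: σ = (0.074 − -0.18)/(1.036 − (-0.8779)) = 0.13.
Then μ = -0.18 − (-0.8779)·0.13 = -0.06.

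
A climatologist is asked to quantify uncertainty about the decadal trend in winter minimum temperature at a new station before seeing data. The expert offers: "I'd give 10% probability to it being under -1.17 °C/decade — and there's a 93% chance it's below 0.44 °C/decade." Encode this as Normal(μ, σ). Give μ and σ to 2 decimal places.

For Normal(μ,σ), the p-quantile is μ + z_p·σ. Here z_{0.1} = -1.282, z_{0.93} = 1.476.
So -1.17 = μ − 1.282σ and 0.44 = μ + 1.476σ.
Subtracting: σ = (0.44 − -1.17)/(1.476 − (-1.282)) = 0.58.
Then μ = -1.17 − (-1.282)·0.58 = -0.42.

μ = -0.42, σ = 0.58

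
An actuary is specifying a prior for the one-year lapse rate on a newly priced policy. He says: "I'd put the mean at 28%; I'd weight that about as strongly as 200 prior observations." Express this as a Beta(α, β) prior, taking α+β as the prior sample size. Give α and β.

α = 56, β = 144

Under the effective-sample-size interpretation, Beta(α, β) has prior mean α/(α+β) and prior sample size α+β.
So α+β = 200 and α/(α+β) = 0.28, giving α = 0.28·200 = 56 and β = 200 − 56 = 144.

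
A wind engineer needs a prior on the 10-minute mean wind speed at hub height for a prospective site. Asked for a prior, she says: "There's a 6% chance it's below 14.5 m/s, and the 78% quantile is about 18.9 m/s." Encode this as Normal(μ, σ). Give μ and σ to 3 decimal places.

μ = 17.440, σ = 1.891

For Normal(μ,σ), the p-quantile is μ + z_p·σ. Here z_{0.06} = -1.555, z_{0.78} = 0.7722.
So 14.5 = μ − 1.555σ and 18.9 = μ + 0.7722σ.
Subtracting: σ = (18.9 − 14.5)/(0.7722 − (-1.555)) = 1.891.
Then μ = 14.5 − (-1.555)·1.891 = 17.440.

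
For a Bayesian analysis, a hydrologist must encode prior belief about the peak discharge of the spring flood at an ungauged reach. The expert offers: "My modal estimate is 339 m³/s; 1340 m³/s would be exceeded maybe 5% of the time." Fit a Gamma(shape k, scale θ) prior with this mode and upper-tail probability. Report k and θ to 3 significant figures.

Gamma(k,θ) with k>1 has mode (k−1)θ, so θ = 339/(k−1).
Need P(X < 1340) = 0.95 with θ tied to k this way. Start at k = 2, θ = 339: P(X<1340) ≈ 0.905.
Too low — raise k to concentrate. Iterating converges to k ≈ 2.34.
Then θ = 339/(2.34−1) ≈ 254.

k ≈ 2.34, θ ≈ 254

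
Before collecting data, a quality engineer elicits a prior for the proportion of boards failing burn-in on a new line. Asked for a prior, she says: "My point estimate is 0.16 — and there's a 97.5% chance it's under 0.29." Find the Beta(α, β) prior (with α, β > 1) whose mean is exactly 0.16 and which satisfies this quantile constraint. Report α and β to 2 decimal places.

α ≈ 6.11, β ≈ 32.09

With mean 0.16 fixed, write α = 0.16s, β = 0.84s where s = α+β.
Need P(θ < 0.29) = 0.975 under Beta(0.16s, 0.84s). Normal approximation: (q−m)/√(m(1−m)/s) ≈ z_{0.975} = 1.96, so s ≈ 0.16·0.84·(1.96)²/(0.29−0.16)² = 30.5.
At s = 30.5: P(θ<0.29) ≈ 0.962. Adjusting to match 0.975 gives s ≈ 38.21.
So α = 0.16·38.21 ≈ 6.11, β = 0.84·38.21 ≈ 32.09.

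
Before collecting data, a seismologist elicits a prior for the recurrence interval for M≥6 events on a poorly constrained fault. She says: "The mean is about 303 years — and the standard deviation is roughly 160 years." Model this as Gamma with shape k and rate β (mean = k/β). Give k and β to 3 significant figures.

For Gamma(k, rate β): mean = k/β, variance = k/β², so CV = 1/√k.
CV = SD/mean = 160/303 = 0.5281, hence k = 1/CV² = 3.59.
Then β = k/mean = 3.59/303 = 0.0118.

k ≈ 3.59, β ≈ 0.0118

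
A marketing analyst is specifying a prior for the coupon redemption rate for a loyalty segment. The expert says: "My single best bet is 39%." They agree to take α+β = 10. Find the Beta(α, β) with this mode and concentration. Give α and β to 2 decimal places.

For α,β > 1 the Beta mode is (α−1)/(α+β−2). With α+β = 10, the mode is (α−1)/8.
Set (α−1)/8 = 0.39 → α = 1 + 0.39·8 = 4.12.
β = 10 − α = 5.88.

α = 4.12, β = 5.88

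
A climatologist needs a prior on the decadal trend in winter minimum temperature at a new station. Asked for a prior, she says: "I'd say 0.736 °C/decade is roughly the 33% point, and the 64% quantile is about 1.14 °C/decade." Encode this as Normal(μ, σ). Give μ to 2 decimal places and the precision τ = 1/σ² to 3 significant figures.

The p-quantile of Normal(μ,σ) is μ + z_p·σ, with z_{0.33} = -0.4399 and z_{0.64} = 0.3585.
Eliminate σ: μ = (z₂·x₁ − z₁·x₂)/(z₂ − z₁) = (0.3585·0.736 − (-0.4399)·1.14)/0.7984 = 0.96.
Then σ = (x₂ − x₁)/(z₂ − z₁) = (1.14 − 0.736)/0.7984 = 0.51.
Precision τ = 1/σ² = 1/0.506² = 3.91.

μ = 0.96, τ = 3.91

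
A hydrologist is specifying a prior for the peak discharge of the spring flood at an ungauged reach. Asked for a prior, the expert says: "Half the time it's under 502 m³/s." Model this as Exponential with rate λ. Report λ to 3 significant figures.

Exponential median = ln 2 / λ, so λ = ln 2 / 502.0 = 0.00138.

λ ≈ 0.00138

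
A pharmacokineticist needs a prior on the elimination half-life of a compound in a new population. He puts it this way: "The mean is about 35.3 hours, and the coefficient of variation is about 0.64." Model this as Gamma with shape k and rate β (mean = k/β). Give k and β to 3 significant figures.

k ≈ 2.44, β ≈ 0.0692

For Gamma(k, rate β): mean = k/β, variance = k/β², so CV = 1/√k.
CV = 0.64, hence k = 1/CV² = 2.44.
Then β = k/mean = 2.44/35.3 = 0.0692.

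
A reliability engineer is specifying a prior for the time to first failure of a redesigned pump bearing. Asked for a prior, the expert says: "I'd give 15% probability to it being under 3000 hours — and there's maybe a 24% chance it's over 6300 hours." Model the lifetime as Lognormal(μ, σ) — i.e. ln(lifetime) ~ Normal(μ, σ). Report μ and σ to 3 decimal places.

If T ~ Lognormal(μ,σ) then ln T ~ Normal(μ,σ), so the p-quantile of ln T is μ + z_p·σ.
ln(3000) = 8.006 and ln(6300) = 8.748; z_{0.15} = -1.036, z_{0.76} = 0.7063.
σ = (8.748 − 8.006)/(0.7063 − (-1.036)) = 0.426.
μ = 8.006 − (-1.036)·0.426 = 8.448.

μ ≈ 8.448, σ ≈ 0.426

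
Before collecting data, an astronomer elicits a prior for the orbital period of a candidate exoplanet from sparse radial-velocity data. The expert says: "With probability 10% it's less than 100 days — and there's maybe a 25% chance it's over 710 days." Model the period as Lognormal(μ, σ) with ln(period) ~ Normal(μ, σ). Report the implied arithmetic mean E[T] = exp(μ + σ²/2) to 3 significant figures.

E[T] ≈ 597 days

If T ~ Lognormal(μ,σ) then ln T ~ Normal(μ,σ), so the p-quantile of ln T is μ + z_p·σ.
ln(100) = 4.605 and ln(710) = 6.565; z_{0.1} = -1.282, z_{0.75} = 0.6745.
σ = (6.565 − 4.605)/(0.6745 − (-1.282)) = 1.002.
μ = 4.605 − (-1.282)·1.002 = 5.889.
E[T] = exp(μ + σ²/2) = exp(5.889 + 0.5021) = 597 days.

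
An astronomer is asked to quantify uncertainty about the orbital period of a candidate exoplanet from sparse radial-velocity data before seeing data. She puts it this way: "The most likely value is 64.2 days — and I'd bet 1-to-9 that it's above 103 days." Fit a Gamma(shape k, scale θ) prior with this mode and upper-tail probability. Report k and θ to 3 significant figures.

Gamma(k,θ) with k>1 has mode (k−1)θ, so θ = 64.2/(k−1).
Need P(X < 103) = 0.9 with θ tied to k this way. Start at k = 2, θ = 64.2: P(X<103) ≈ 0.476.
Too low — raise k to concentrate. Iterating converges to k ≈ 9.41.
Then θ = 64.2/(9.41−1) ≈ 7.63.

k ≈ 9.41, θ ≈ 7.63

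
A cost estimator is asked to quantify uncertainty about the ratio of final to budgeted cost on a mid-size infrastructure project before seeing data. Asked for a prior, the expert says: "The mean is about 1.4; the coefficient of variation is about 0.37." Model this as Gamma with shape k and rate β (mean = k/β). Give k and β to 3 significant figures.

k ≈ 7.3, β ≈ 5.22

For Gamma(k, rate β): mean = k/β, variance = k/β², so CV = 1/√k.
CV = 0.37, hence k = 1/CV² = 7.3.
Then β = k/mean = 7.3/1.4 = 5.22.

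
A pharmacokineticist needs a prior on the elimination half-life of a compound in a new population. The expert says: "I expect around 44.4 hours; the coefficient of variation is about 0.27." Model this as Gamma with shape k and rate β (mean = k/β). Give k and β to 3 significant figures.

k ≈ 13.7, β ≈ 0.309

For Gamma(k, rate β): mean = k/β, variance = k/β², so CV = 1/√k.
CV = 0.27, hence k = 1/CV² = 13.7.
Then β = k/mean = 13.7/44.4 = 0.309.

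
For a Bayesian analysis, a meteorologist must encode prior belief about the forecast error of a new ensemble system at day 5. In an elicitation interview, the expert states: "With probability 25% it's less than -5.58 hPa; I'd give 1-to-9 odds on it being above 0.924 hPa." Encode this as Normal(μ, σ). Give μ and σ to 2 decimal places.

μ = -3.34, σ = 3.33

The p-quantile of Normal(μ,σ) is μ + z_p·σ, with z_{0.25} = -0.6745 and z_{0.9} = 1.282.
Eliminate σ: μ = (z₂·x₁ − z₁·x₂)/(z₂ − z₁) = (1.282·-5.58 − (-0.6745)·0.924)/1.956 = -3.34.
Then σ = (x₂ − x₁)/(z₂ − z₁) = (0.924 − -5.58)/1.956 = 3.33.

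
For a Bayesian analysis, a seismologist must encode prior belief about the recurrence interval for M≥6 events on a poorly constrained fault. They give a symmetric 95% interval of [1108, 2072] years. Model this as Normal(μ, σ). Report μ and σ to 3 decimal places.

μ = 1590.000, σ = 245.923

A symmetric 95% interval runs μ ± z·σ with z = 1.96.
Half-width = 482, so σ = 482/1.96 = 245.923.
μ is the interval midpoint, 1590.000.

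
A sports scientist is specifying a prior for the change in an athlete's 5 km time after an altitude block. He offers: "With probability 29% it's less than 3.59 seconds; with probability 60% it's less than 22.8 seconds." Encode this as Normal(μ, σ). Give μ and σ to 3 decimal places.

μ = 16.767, σ = 23.812

For Normal(μ,σ), the p-quantile is μ + z_p·σ. Here z_{0.29} = -0.5534, z_{0.6} = 0.2533.
So 3.59 = μ − 0.5534σ and 22.8 = μ + 0.2533σ.
Subtracting: σ = (22.8 − 3.59)/(0.2533 − (-0.5534)) = 23.812.
Then μ = 3.59 − (-0.5534)·23.812 = 16.767.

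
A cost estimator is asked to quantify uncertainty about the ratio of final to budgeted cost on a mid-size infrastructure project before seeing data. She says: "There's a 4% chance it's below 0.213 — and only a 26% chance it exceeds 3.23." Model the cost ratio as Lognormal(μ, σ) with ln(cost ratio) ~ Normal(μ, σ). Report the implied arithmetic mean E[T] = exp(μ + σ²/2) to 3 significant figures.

If T ~ Lognormal(μ,σ) then ln T ~ Normal(μ,σ), so the p-quantile of ln T is μ + z_p·σ.
ln(0.213) = -1.546 and ln(3.23) = 1.172; z_{0.04} = -1.751, z_{0.74} = 0.6433.
σ = (1.172 − -1.546)/(0.6433 − (-1.751)) = 1.136.
μ = -1.546 − (-1.751)·1.136 = 0.442.
E[T] = exp(μ + σ²/2) = exp(0.442 + 0.6449) = 2.96.

E[T] ≈ 2.96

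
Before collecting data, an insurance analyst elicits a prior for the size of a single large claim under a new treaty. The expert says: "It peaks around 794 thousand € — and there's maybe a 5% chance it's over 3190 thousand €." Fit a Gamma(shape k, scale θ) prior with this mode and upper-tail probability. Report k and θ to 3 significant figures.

Gamma(k,θ) with k>1 has mode (k−1)θ, so θ = 794/(k−1).
Need P(X < 3190) = 0.95 with θ tied to k this way. Start at k = 2, θ = 794: P(X<3190) ≈ 0.910.
Too low — raise k to concentrate. Iterating converges to k ≈ 2.3.
Then θ = 794/(2.3−1) ≈ 611.

k ≈ 2.3, θ ≈ 611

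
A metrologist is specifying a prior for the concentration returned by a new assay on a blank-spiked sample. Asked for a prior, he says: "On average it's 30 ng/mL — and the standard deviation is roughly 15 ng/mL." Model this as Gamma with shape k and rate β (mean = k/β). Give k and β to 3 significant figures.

k ≈ 4, β ≈ 0.133

For Gamma(k, rate β): mean = k/β, variance = k/β², so CV = 1/√k.
CV = SD/mean = 15/30 = 0.5, hence k = 1/CV² = 4.
Then β = k/mean = 4/30 = 0.133.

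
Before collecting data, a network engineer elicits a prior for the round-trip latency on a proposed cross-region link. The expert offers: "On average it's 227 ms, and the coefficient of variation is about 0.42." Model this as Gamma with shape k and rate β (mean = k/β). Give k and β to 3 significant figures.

k ≈ 5.67, β ≈ 0.025

For Gamma(k, rate β): mean = k/β, variance = k/β², so CV = 1/√k.
CV = 0.42, hence k = 1/CV² = 5.67.
Then β = k/mean = 5.67/227 = 0.025.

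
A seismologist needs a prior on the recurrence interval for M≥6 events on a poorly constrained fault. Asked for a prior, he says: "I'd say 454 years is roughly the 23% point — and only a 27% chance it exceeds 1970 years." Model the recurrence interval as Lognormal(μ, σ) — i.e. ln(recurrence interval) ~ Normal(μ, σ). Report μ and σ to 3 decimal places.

If T ~ Lognormal(μ,σ) then ln T ~ Normal(μ,σ), so the p-quantile of ln T is μ + z_p·σ.
ln(454) = 6.118 and ln(1970) = 7.586; z_{0.23} = -0.7388, z_{0.73} = 0.6128.
σ = (7.586 − 6.118)/(0.6128 − (-0.7388)) = 1.086.
μ = 6.118 − (-0.7388)·1.086 = 6.920.

μ ≈ 6.920, σ ≈ 1.086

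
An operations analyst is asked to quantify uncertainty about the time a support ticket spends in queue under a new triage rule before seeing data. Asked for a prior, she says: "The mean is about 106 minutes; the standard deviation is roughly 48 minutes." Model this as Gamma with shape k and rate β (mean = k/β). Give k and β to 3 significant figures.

For Gamma(k, rate β): mean = k/β, variance = k/β², so CV = 1/√k.
CV = SD/mean = 48/106 = 0.4528, hence k = 1/CV² = 4.88.
Then β = k/mean = 4.88/106 = 0.046.

k ≈ 4.88, β ≈ 0.046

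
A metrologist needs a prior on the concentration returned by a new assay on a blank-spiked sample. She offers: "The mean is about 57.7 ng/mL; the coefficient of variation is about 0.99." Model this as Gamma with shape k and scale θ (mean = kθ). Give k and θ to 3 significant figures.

For Gamma(k, scale θ): mean = kθ, variance = kθ², so CV = 1/√k.
CV = 0.99, hence k = 1/CV² = 1.02.
Then θ = mean/k = 57.7/1.02 = 56.6.

k ≈ 1.02, θ ≈ 56.6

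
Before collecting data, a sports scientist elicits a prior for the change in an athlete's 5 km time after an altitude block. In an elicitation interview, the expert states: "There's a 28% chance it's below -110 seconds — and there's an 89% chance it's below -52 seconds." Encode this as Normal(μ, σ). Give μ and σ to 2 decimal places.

μ = -91.32, σ = 32.06

For Normal(μ,σ), the p-quantile is μ + z_p·σ. Here z_{0.28} = -0.5828, z_{0.89} = 1.227.
So -110 = μ − 0.5828σ and -52 = μ + 1.227σ.
Subtracting: σ = (-52 − -110)/(1.227 − (-0.5828)) = 32.06.
Then μ = -110 − (-0.5828)·32.06 = -91.32.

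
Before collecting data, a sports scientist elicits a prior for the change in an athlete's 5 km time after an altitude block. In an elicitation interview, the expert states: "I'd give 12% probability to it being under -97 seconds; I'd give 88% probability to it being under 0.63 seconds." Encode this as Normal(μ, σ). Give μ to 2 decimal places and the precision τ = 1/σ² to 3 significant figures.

μ = -48.19, τ = 0.000579

For Normal(μ,σ), the p-quantile is μ + z_p·σ. Here z_{0.12} = -1.175, z_{0.88} = 1.175.
So -97 = μ − 1.175σ and 0.63 = μ + 1.175σ.
Subtracting: σ = (0.63 − -97)/(1.175 − (-1.175)) = 41.55.
Then μ = -97 − (-1.175)·41.55 = -48.19.
Precision τ = 1/σ² = 1/41.55² = 0.000579.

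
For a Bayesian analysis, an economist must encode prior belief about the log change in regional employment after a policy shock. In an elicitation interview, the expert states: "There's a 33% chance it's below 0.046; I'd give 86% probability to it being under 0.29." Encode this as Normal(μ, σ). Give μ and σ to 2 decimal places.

μ = 0.12, σ = 0.16

The p-quantile of Normal(μ,σ) is μ + z_p·σ, with z_{0.33} = -0.4399 and z_{0.86} = 1.08.
Eliminate σ: μ = (z₂·x₁ − z₁·x₂)/(z₂ − z₁) = (1.08·0.046 − (-0.4399)·0.29)/1.52 = 0.12.
Then σ = (x₂ − x₁)/(z₂ − z₁) = (0.29 − 0.046)/1.52 = 0.16.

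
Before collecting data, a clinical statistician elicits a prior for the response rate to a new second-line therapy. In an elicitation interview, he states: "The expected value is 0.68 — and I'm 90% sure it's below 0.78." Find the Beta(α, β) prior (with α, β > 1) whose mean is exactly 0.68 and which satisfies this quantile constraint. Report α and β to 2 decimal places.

With mean 0.68 fixed, write α = 0.68s, β = 0.32s where s = α+β.
Need P(θ < 0.78) = 0.9 under Beta(0.68s, 0.32s). Normal approximation: (q−m)/√(m(1−m)/s) ≈ z_{0.9} = 1.28, so s ≈ 0.68·0.32·(1.28)²/(0.78−0.68)² = 35.7.
At s = 35.7: P(θ<0.78) ≈ 0.908. Adjusting to match 0.9 gives s ≈ 33.57.
So α = 0.68·33.57 ≈ 22.83, β = 0.32·33.57 ≈ 10.74.

α ≈ 22.83, β ≈ 10.74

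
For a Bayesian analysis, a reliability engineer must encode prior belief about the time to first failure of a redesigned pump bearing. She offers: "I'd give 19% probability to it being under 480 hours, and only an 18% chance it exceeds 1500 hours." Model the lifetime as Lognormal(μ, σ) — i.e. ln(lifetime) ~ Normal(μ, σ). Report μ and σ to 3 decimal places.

If T ~ Lognormal(μ,σ) then ln T ~ Normal(μ,σ), so the p-quantile of ln T is μ + z_p·σ.
ln(480) = 6.174 and ln(1500) = 7.313; z_{0.19} = -0.8779, z_{0.82} = 0.9154.
σ = (7.313 − 6.174)/(0.9154 − (-0.8779)) = 0.635.
μ = 6.174 − (-0.8779)·0.635 = 6.732.

μ ≈ 6.732, σ ≈ 0.635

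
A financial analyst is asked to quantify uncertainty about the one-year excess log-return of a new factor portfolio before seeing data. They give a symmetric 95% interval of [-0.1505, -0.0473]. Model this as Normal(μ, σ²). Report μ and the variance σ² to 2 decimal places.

μ = -0.10, σ² = 0.00

A symmetric 95% interval runs μ ± z·σ with z = 1.96.
Half-width = 0.0516, so σ = 0.0516/1.96 = 0.026 and σ² = 0.00.
μ is the interval midpoint, -0.10.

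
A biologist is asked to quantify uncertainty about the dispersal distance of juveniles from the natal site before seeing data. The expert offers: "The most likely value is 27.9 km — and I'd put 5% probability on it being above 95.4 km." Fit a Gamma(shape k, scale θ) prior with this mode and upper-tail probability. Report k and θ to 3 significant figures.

k ≈ 2.72, θ ≈ 16.3

Gamma(k,θ) with k>1 has mode (k−1)θ, so θ = 27.9/(k−1).
Need P(X < 95.4) = 0.95 with θ tied to k this way. Start at k = 2, θ = 27.9: P(X<95.4) ≈ 0.855.
Too low — raise k to concentrate. Iterating converges to k ≈ 2.72.
Then θ = 27.9/(2.72−1) ≈ 16.3.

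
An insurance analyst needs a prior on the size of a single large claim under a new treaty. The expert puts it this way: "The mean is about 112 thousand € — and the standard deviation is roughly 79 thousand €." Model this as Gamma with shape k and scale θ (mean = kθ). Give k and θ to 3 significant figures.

k ≈ 2.01, θ ≈ 55.7

For Gamma(k, scale θ): mean = kθ, variance = kθ², so CV = 1/√k.
CV = SD/mean = 79/112 = 0.7054, hence k = 1/CV² = 2.01.
Then θ = mean/k = 112/2.01 = 55.7.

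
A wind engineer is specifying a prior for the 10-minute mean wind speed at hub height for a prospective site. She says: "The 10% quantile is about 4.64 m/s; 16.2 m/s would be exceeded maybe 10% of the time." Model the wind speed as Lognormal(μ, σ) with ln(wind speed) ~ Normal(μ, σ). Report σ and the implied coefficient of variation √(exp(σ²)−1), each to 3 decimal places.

σ ≈ 0.488, CV ≈ 0.518

If T ~ Lognormal(μ,σ) then ln T ~ Normal(μ,σ), so the p-quantile of ln T is μ + z_p·σ.
ln(4.64) = 1.535 and ln(16.2) = 2.785; z_{0.1} = -1.282, z_{0.9} = 1.282.
σ = (2.785 − 1.535)/(1.282 − (-1.282)) = 0.488.
μ = 1.535 − (-1.282)·0.488 = 2.160.
CV = √(exp(σ²)−1) = √(exp(0.2380)−1) = 0.518.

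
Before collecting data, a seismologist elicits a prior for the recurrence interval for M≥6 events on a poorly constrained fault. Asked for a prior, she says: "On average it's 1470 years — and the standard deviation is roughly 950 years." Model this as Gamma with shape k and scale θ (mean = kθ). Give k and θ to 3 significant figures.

k ≈ 2.39, θ ≈ 614

For Gamma(k, scale θ): mean = kθ, variance = kθ², so CV = 1/√k.
CV = SD/mean = 950/1470 = 0.6463, hence k = 1/CV² = 2.39.
Then θ = mean/k = 1470/2.39 = 614.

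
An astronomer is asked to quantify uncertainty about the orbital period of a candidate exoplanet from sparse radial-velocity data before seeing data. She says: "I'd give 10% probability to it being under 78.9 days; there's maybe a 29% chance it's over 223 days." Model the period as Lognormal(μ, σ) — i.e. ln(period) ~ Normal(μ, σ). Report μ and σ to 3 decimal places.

μ ≈ 5.094, σ ≈ 0.566

If T ~ Lognormal(μ,σ) then ln T ~ Normal(μ,σ), so the p-quantile of ln T is μ + z_p·σ.
ln(78.9) = 4.368 and ln(223) = 5.407; z_{0.1} = -1.282, z_{0.71} = 0.5534.
σ = (5.407 − 4.368)/(0.5534 − (-1.282)) = 0.566.
μ = 4.368 − (-1.282)·0.566 = 5.094.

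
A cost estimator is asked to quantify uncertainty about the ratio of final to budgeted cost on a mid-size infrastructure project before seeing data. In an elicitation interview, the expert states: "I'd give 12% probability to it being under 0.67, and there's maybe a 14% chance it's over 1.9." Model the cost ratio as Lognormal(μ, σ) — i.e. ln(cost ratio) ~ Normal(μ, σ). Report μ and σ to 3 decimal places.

μ ≈ 0.143, σ ≈ 0.462

If T ~ Lognormal(μ,σ) then ln T ~ Normal(μ,σ), so the p-quantile of ln T is μ + z_p·σ.
ln(0.67) = -0.4005 and ln(1.9) = 0.6419; z_{0.12} = -1.175, z_{0.86} = 1.08.
σ = (0.6419 − -0.4005)/(1.08 − (-1.175)) = 0.462.
μ = -0.4005 − (-1.175)·0.462 = 0.143.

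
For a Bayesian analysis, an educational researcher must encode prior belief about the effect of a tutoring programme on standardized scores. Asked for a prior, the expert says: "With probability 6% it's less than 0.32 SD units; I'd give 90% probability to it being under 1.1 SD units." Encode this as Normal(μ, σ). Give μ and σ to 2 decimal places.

For Normal(μ,σ), the p-quantile is μ + z_p·σ. Here z_{0.06} = -1.555, z_{0.9} = 1.282.
So 0.32 = μ − 1.555σ and 1.1 = μ + 1.282σ.
Subtracting: σ = (1.1 − 0.32)/(1.282 − (-1.555)) = 0.28.
Then μ = 0.32 − (-1.555)·0.28 = 0.75.

μ = 0.75, σ = 0.28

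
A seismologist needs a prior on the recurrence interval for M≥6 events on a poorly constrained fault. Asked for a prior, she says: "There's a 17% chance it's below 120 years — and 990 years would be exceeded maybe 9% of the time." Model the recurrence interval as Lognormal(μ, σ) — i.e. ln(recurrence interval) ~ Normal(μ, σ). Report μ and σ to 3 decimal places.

If T ~ Lognormal(μ,σ) then ln T ~ Normal(μ,σ), so the p-quantile of ln T is μ + z_p·σ.
ln(120) = 4.787 and ln(990) = 6.898; z_{0.17} = -0.9542, z_{0.91} = 1.341.
σ = (6.898 − 4.787)/(1.341 − (-0.9542)) = 0.920.
μ = 4.787 − (-0.9542)·0.920 = 5.665.

μ ≈ 5.665, σ ≈ 0.920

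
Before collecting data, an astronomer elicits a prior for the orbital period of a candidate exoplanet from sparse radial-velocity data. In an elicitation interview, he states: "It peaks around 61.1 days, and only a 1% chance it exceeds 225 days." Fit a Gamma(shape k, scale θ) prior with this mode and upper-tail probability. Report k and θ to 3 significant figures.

Gamma(k,θ) with k>1 has mode (k−1)θ, so θ = 61.1/(k−1).
Need P(X < 225) = 0.99 with θ tied to k this way. Start at k = 2, θ = 61.1: P(X<225) ≈ 0.882.
Too low — raise k to concentrate. Iterating converges to k ≈ 3.52.
Then θ = 61.1/(3.52−1) ≈ 24.3.

k ≈ 3.52, θ ≈ 24.3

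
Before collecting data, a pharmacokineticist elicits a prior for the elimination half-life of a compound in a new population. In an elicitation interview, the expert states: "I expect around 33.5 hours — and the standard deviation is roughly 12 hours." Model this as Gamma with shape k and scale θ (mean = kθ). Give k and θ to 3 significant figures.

k ≈ 7.79, θ ≈ 4.3

For Gamma(k, scale θ): mean = kθ, variance = kθ², so CV = 1/√k.
CV = SD/mean = 12/33.5 = 0.3582, hence k = 1/CV² = 7.79.
Then θ = mean/k = 33.5/7.79 = 4.3.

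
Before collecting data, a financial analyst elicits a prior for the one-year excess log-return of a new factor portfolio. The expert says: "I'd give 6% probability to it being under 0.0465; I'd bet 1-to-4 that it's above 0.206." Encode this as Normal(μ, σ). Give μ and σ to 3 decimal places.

μ = 0.150, σ = 0.067

For Normal(μ,σ), the p-quantile is μ + z_p·σ. Here z_{0.06} = -1.555, z_{0.8} = 0.8416.
So 0.0465 = μ − 1.555σ and 0.206 = μ + 0.8416σ.
Subtracting: σ = (0.206 − 0.0465)/(0.8416 − (-1.555)) = 0.067.
Then μ = 0.0465 − (-1.555)·0.067 = 0.150.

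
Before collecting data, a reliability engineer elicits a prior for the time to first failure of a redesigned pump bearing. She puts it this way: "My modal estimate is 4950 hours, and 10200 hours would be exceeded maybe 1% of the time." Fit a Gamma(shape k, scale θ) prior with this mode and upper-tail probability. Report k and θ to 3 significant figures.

k ≈ 10.3, θ ≈ 530

Gamma(k,θ) with k>1 has mode (k−1)θ, so θ = 4950/(k−1).
Need P(X < 10200) = 0.99 with θ tied to k this way. Start at k = 2, θ = 4950: P(X<10200) ≈ 0.610.
Too low — raise k to concentrate. Iterating converges to k ≈ 10.3.
Then θ = 4950/(10.3−1) ≈ 530.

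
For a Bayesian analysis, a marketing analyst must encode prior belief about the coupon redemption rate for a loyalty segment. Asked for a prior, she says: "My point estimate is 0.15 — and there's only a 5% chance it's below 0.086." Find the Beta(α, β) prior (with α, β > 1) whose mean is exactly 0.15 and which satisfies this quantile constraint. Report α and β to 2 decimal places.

With mean 0.15 fixed, write α = 0.15s, β = 0.85s where s = α+β.
Need P(θ < 0.086) = 0.05 under Beta(0.15s, 0.85s). Normal approximation: (q−m)/√(m(1−m)/s) ≈ z_{0.05} = -1.64, so s ≈ 0.15·0.85·(-1.64)²/(0.086−0.15)² = 84.2.
At s = 84.2: P(θ<0.086) ≈ 0.033. Adjusting to match 0.05 gives s ≈ 69.03.
So α = 0.15·69.03 ≈ 10.35, β = 0.85·69.03 ≈ 58.67.

α ≈ 10.35, β ≈ 58.67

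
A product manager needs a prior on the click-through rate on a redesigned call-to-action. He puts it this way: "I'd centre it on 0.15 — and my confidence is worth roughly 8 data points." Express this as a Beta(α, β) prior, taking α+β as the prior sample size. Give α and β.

Under the effective-sample-size interpretation, Beta(α, β) has prior mean α/(α+β) and prior sample size α+β.
So α+β = 8 and α/(α+β) = 0.15, giving α = 0.15·8 = 1.2 and β = 8 − 1.2 = 6.8.

α = 1.2, β = 6.8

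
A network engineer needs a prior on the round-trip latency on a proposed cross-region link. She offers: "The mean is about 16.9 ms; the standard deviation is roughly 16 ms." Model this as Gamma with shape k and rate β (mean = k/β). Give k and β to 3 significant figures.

For Gamma(k, rate β): mean = k/β, variance = k/β², so CV = 1/√k.
CV = SD/mean = 16/16.9 = 0.9467, hence k = 1/CV² = 1.12.
Then β = k/mean = 1.12/16.9 = 0.066.

k ≈ 1.12, β ≈ 0.066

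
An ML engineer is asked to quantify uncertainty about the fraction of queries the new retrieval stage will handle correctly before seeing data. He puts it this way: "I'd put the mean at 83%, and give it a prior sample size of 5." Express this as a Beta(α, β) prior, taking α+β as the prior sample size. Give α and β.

α = 4.15, β = 0.85

Under the effective-sample-size interpretation, Beta(α, β) has prior mean α/(α+β) and prior sample size α+β.
So α+β = 5 and α/(α+β) = 0.83, giving α = 0.83·5 = 4.15 and β = 5 − 4.15 = 0.85.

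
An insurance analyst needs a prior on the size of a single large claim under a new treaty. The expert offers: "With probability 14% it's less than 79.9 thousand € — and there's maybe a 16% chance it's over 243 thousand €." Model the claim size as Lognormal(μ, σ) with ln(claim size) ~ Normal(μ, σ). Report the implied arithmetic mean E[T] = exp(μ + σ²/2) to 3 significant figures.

If T ~ Lognormal(μ,σ) then ln T ~ Normal(μ,σ), so the p-quantile of ln T is μ + z_p·σ.
ln(79.9) = 4.381 and ln(243) = 5.493; z_{0.14} = -1.08, z_{0.84} = 0.9945.
σ = (5.493 − 4.381)/(0.9945 − (-1.08)) = 0.536.
μ = 4.381 − (-1.08)·0.536 = 4.960.
E[T] = exp(μ + σ²/2) = exp(4.960 + 0.1437) = 165 thousand €.

E[T] ≈ 165 thousand €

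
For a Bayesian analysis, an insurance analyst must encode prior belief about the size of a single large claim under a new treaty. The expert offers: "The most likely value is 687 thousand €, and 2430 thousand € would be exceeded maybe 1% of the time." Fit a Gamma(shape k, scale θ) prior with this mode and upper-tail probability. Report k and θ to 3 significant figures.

k ≈ 3.71, θ ≈ 254

Gamma(k,θ) with k>1 has mode (k−1)θ, so θ = 687/(k−1).
Need P(X < 2430) = 0.99 with θ tied to k this way. Start at k = 2, θ = 687: P(X<2430) ≈ 0.868.
Too low — raise k to concentrate. Iterating converges to k ≈ 3.71.
Then θ = 687/(3.71−1) ≈ 254.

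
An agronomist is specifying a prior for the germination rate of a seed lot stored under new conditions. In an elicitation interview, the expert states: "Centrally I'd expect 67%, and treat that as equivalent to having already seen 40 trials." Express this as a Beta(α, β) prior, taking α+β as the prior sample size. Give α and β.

Under the effective-sample-size interpretation, Beta(α, β) has prior mean α/(α+β) and prior sample size α+β.
So α+β = 40 and α/(α+β) = 0.67, giving α = 0.67·40 = 26.8 and β = 40 − 26.8 = 13.2.

α = 26.8, β = 13.2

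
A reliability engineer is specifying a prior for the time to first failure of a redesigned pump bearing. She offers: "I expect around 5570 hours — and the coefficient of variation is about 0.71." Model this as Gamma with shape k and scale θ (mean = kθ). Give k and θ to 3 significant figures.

For Gamma(k, scale θ): mean = kθ, variance = kθ², so CV = 1/√k.
CV = 0.71, hence k = 1/CV² = 1.98.
Then θ = mean/k = 5570/1.98 = 2810.

k ≈ 1.98, θ ≈ 2810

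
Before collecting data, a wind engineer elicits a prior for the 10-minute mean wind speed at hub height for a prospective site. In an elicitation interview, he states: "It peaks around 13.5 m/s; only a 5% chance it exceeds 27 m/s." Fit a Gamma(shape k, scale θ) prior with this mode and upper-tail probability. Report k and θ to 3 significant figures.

k ≈ 6.77, θ ≈ 2.34

Gamma(k,θ) with k>1 has mode (k−1)θ, so θ = 13.5/(k−1).
Need P(X < 27) = 0.95 with θ tied to k this way. Start at k = 2, θ = 13.5: P(X<27) ≈ 0.594.
Too low — raise k to concentrate. Iterating converges to k ≈ 6.77.
Then θ = 13.5/(6.77−1) ≈ 2.34.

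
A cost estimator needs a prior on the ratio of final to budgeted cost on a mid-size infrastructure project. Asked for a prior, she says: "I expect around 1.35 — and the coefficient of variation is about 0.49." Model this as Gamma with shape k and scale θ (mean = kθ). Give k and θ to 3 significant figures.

For Gamma(k, scale θ): mean = kθ, variance = kθ², so CV = 1/√k.
CV = 0.49, hence k = 1/CV² = 4.16.
Then θ = mean/k = 1.35/4.16 = 0.324.

k ≈ 4.16, θ ≈ 0.324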